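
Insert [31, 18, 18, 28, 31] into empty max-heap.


Insert 31: [31]
Insert 18: [31, 18]
Insert 18: [31, 18, 18]
Insert 28: [31, 28, 18, 18]
Insert 31: [31, 31, 18, 18, 28]

Final heap: [31, 31, 18, 18, 28]


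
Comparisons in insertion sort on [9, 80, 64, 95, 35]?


Algorithm: insertion sort
Input: [9, 80, 64, 95, 35]
Sorted: [9, 35, 64, 80, 95]

8


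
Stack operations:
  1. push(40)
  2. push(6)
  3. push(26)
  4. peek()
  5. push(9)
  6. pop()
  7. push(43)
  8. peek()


push(40) -> [40]
push(6) -> [40, 6]
push(26) -> [40, 6, 26]
peek()->26
push(9) -> [40, 6, 26, 9]
pop()->9, [40, 6, 26]
push(43) -> [40, 6, 26, 43]
peek()->43

Final stack: [40, 6, 26, 43]


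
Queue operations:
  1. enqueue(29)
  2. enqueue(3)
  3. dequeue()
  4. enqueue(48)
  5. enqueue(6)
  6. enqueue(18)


enqueue(29) -> [29]
enqueue(3) -> [29, 3]
dequeue()->29, [3]
enqueue(48) -> [3, 48]
enqueue(6) -> [3, 48, 6]
enqueue(18) -> [3, 48, 6, 18]

Final queue: [3, 48, 6, 18]


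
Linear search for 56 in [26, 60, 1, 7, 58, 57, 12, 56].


i=0: 26!=56
i=1: 60!=56
i=2: 1!=56
i=3: 7!=56
i=4: 58!=56
i=5: 57!=56
i=6: 12!=56
i=7: 56==56 found!

Found at 7, 8 comps


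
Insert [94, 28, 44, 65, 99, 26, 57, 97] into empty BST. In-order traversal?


Insert 94: root
Insert 28: L from 94
Insert 44: L from 94 -> R from 28
Insert 65: L from 94 -> R from 28 -> R from 44
Insert 99: R from 94
Insert 26: L from 94 -> L from 28
Insert 57: L from 94 -> R from 28 -> R from 44 -> L from 65
Insert 97: R from 94 -> L from 99

In-order: [26, 28, 44, 57, 65, 94, 97, 99]


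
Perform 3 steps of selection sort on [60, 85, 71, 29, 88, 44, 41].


Initial: [60, 85, 71, 29, 88, 44, 41]
Step 1: min=29 at 3
  Swap: [29, 85, 71, 60, 88, 44, 41]
Step 2: min=41 at 6
  Swap: [29, 41, 71, 60, 88, 44, 85]
Step 3: min=44 at 5
  Swap: [29, 41, 44, 60, 88, 71, 85]

After 3 steps: [29, 41, 44, 60, 88, 71, 85]


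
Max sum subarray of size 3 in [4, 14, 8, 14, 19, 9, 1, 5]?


[0:3]: 26
[1:4]: 36
[2:5]: 41
[3:6]: 42
[4:7]: 29
[5:8]: 15

Max: 42 at [3:6]


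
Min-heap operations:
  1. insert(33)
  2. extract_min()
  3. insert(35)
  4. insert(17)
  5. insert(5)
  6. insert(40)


insert(33) -> [33]
extract_min()->33, []
insert(35) -> [35]
insert(17) -> [17, 35]
insert(5) -> [5, 35, 17]
insert(40) -> [5, 35, 17, 40]

Final heap: [5, 35, 17, 40]


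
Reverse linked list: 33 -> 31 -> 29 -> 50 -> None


Step 1: curr=33, set curr.next=prev(None) | reversed so far: 33
Step 2: curr=31, set curr.next=prev(33) | reversed so far: 31 -> 33
Step 3: curr=29, set curr.next=prev(31) | reversed so far: 29 -> 31 -> 33
Step 4: curr=50, set curr.next=prev(29) | reversed so far: 50 -> 29 -> 31 -> 33

50 -> 29 -> 31 -> 33 -> None


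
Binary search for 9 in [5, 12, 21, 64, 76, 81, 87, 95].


Step 1: lo=0, hi=7, mid=3, val=64
Step 2: lo=0, hi=2, mid=1, val=12
Step 3: lo=0, hi=0, mid=0, val=5

Not found


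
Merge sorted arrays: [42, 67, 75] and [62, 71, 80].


Take 42 from A
Take 62 from B
Take 67 from A
Take 71 from B
Take 75 from A

Merged: [42, 62, 67, 71, 75, 80]


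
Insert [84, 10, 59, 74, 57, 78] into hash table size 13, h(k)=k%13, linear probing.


Insert 84: h=6 -> slot 6
Insert 10: h=10 -> slot 10
Insert 59: h=7 -> slot 7
Insert 74: h=9 -> slot 9
Insert 57: h=5 -> slot 5
Insert 78: h=0 -> slot 0

Table: [78, None, None, None, None, 57, 84, 59, None, 74, 10, None, None]


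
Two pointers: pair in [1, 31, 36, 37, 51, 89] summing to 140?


lo=0(1)+hi=5(89)=90
lo=1(31)+hi=5(89)=120
lo=2(36)+hi=5(89)=125
lo=3(37)+hi=5(89)=126
lo=4(51)+hi=5(89)=140

Yes: 51+89=140


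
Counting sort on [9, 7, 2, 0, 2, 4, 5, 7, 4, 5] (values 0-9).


Input: [9, 7, 2, 0, 2, 4, 5, 7, 4, 5]
Counts: [1, 0, 2, 0, 2, 2, 0, 2, 0, 1]

Sorted: [0, 2, 2, 4, 4, 5, 5, 7, 7, 9]


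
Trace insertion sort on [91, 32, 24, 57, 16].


Initial: [91, 32, 24, 57, 16]
Insert 32: [32, 91, 24, 57, 16]
Insert 24: [24, 32, 91, 57, 16]
Insert 57: [24, 32, 57, 91, 16]
Insert 16: [16, 24, 32, 57, 91]

Sorted: [16, 24, 32, 57, 91]


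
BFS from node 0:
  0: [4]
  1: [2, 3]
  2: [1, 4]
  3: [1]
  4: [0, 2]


Visit 0, enqueue [4]
Visit 4, enqueue [2]
Visit 2, enqueue [1]
Visit 1, enqueue [3]
Visit 3, enqueue []

BFS order: [0, 4, 2, 1, 3]


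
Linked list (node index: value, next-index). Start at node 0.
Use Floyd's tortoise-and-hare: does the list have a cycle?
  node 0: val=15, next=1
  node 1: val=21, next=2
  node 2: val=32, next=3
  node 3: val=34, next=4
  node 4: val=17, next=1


Floyd's tortoise (slow, +1) and hare (fast, +2):
  init: slow=0, fast=0
  step 1: slow=1, fast=2
  step 2: slow=2, fast=4
  step 3: slow=3, fast=2
  step 4: slow=4, fast=4
  slow == fast at node 4: cycle detected

Cycle: yes


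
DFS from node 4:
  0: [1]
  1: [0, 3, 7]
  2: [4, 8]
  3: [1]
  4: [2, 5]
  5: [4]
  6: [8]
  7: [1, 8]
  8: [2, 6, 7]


Visit 4, push [5, 2]
Visit 2, push [8]
Visit 8, push [7, 6]
Visit 6, push []
Visit 7, push [1]
Visit 1, push [3, 0]
Visit 0, push []
Visit 3, push []
Visit 5, push []

DFS order: [4, 2, 8, 6, 7, 1, 0, 3, 5]


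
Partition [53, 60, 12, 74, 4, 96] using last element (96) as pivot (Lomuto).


Pivot: 96
  53 <= 96: advance i (no swap)
  60 <= 96: advance i (no swap)
  12 <= 96: advance i (no swap)
  74 <= 96: advance i (no swap)
  4 <= 96: advance i (no swap)
Place pivot at 5: [53, 60, 12, 74, 4, 96]

Partitioned: [53, 60, 12, 74, 4, 96]


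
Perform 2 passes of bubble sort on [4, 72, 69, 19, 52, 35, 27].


Initial: [4, 72, 69, 19, 52, 35, 27]
Pass 1: [4, 69, 19, 52, 35, 27, 72] (5 swaps)
Pass 2: [4, 19, 52, 35, 27, 69, 72] (4 swaps)

After 2 passes: [4, 19, 52, 35, 27, 69, 72]


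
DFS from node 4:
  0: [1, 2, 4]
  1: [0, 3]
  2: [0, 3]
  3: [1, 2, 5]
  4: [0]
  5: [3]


Visit 4, push [0]
Visit 0, push [2, 1]
Visit 1, push [3]
Visit 3, push [5, 2]
Visit 2, push []
Visit 5, push []

DFS order: [4, 0, 1, 3, 2, 5]


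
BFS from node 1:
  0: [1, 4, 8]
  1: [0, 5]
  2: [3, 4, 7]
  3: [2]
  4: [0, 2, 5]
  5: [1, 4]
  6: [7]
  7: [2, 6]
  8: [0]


Visit 1, enqueue [0, 5]
Visit 0, enqueue [4, 8]
Visit 5, enqueue []
Visit 4, enqueue [2]
Visit 8, enqueue []
Visit 2, enqueue [3, 7]
Visit 3, enqueue []
Visit 7, enqueue [6]
Visit 6, enqueue []

BFS order: [1, 0, 5, 4, 8, 2, 3, 7, 6]


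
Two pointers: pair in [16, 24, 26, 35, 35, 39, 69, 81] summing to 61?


lo=0(16)+hi=7(81)=97
lo=0(16)+hi=6(69)=85
lo=0(16)+hi=5(39)=55
lo=1(24)+hi=5(39)=63
lo=1(24)+hi=4(35)=59
lo=2(26)+hi=4(35)=61

Yes: 26+35=61


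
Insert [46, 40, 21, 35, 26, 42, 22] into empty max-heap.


Insert 46: [46]
Insert 40: [46, 40]
Insert 21: [46, 40, 21]
Insert 35: [46, 40, 21, 35]
Insert 26: [46, 40, 21, 35, 26]
Insert 42: [46, 40, 42, 35, 26, 21]
Insert 22: [46, 40, 42, 35, 26, 21, 22]

Final heap: [46, 40, 42, 35, 26, 21, 22]


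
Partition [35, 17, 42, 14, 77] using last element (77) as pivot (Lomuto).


Pivot: 77
  35 <= 77: advance i (no swap)
  17 <= 77: advance i (no swap)
  42 <= 77: advance i (no swap)
  14 <= 77: advance i (no swap)
Place pivot at 4: [35, 17, 42, 14, 77]

Partitioned: [35, 17, 42, 14, 77]


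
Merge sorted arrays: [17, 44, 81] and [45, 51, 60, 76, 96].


Take 17 from A
Take 44 from A
Take 45 from B
Take 51 from B
Take 60 from B
Take 76 from B
Take 81 from A

Merged: [17, 44, 45, 51, 60, 76, 81, 96]


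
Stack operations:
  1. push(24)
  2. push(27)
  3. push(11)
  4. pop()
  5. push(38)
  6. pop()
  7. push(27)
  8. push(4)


push(24) -> [24]
push(27) -> [24, 27]
push(11) -> [24, 27, 11]
pop()->11, [24, 27]
push(38) -> [24, 27, 38]
pop()->38, [24, 27]
push(27) -> [24, 27, 27]
push(4) -> [24, 27, 27, 4]

Final stack: [24, 27, 27, 4]


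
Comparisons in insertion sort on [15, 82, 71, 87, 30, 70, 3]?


Algorithm: insertion sort
Input: [15, 82, 71, 87, 30, 70, 3]
Sorted: [3, 15, 30, 70, 71, 82, 87]

18


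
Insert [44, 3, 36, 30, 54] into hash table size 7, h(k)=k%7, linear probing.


Insert 44: h=2 -> slot 2
Insert 3: h=3 -> slot 3
Insert 36: h=1 -> slot 1
Insert 30: h=2, 2 probes -> slot 4
Insert 54: h=5 -> slot 5

Table: [None, 36, 44, 3, 30, 54, None]


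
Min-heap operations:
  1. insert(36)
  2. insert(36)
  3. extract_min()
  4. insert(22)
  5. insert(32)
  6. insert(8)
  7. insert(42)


insert(36) -> [36]
insert(36) -> [36, 36]
extract_min()->36, [36]
insert(22) -> [22, 36]
insert(32) -> [22, 36, 32]
insert(8) -> [8, 22, 32, 36]
insert(42) -> [8, 22, 32, 36, 42]

Final heap: [8, 22, 32, 36, 42]


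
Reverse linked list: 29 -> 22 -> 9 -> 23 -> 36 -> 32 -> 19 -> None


Step 1: curr=29, set curr.next=prev(None) | reversed so far: 29
Step 2: curr=22, set curr.next=prev(29) | reversed so far: 22 -> 29
Step 3: curr=9, set curr.next=prev(22) | reversed so far: 9 -> 22 -> 29
Step 4: curr=23, set curr.next=prev(9) | reversed so far: 23 -> 9 -> 22 -> 29
Step 5: curr=36, set curr.next=prev(23) | reversed so far: 36 -> 23 -> 9 -> 22 -> 29
Step 6: curr=32, set curr.next=prev(36) | reversed so far: 32 -> 36 -> 23 -> 9 -> 22 -> 29
Step 7: curr=19, set curr.next=prev(32) | reversed so far: 19 -> 32 -> 36 -> 23 -> 9 -> 22 -> 29

19 -> 32 -> 36 -> 23 -> 9 -> 22 -> 29 -> None


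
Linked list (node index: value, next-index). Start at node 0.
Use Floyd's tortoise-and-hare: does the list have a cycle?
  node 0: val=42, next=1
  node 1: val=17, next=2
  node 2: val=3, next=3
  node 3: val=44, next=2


Floyd's tortoise (slow, +1) and hare (fast, +2):
  init: slow=0, fast=0
  step 1: slow=1, fast=2
  step 2: slow=2, fast=2
  slow == fast at node 2: cycle detected

Cycle: yes


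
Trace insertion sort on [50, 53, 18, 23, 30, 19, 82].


Initial: [50, 53, 18, 23, 30, 19, 82]
Insert 53: [50, 53, 18, 23, 30, 19, 82]
Insert 18: [18, 50, 53, 23, 30, 19, 82]
Insert 23: [18, 23, 50, 53, 30, 19, 82]
Insert 30: [18, 23, 30, 50, 53, 19, 82]
Insert 19: [18, 19, 23, 30, 50, 53, 82]
Insert 82: [18, 19, 23, 30, 50, 53, 82]

Sorted: [18, 19, 23, 30, 50, 53, 82]


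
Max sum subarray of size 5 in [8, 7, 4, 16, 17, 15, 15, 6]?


[0:5]: 52
[1:6]: 59
[2:7]: 67
[3:8]: 69

Max: 69 at [3:8]


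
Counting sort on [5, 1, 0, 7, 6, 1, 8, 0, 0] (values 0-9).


Input: [5, 1, 0, 7, 6, 1, 8, 0, 0]
Counts: [3, 2, 0, 0, 0, 1, 1, 1, 1, 0]

Sorted: [0, 0, 0, 1, 1, 5, 6, 7, 8]


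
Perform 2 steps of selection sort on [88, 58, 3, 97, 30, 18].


Initial: [88, 58, 3, 97, 30, 18]
Step 1: min=3 at 2
  Swap: [3, 58, 88, 97, 30, 18]
Step 2: min=18 at 5
  Swap: [3, 18, 88, 97, 30, 58]

After 2 steps: [3, 18, 88, 97, 30, 58]


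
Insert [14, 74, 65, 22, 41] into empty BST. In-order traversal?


Insert 14: root
Insert 74: R from 14
Insert 65: R from 14 -> L from 74
Insert 22: R from 14 -> L from 74 -> L from 65
Insert 41: R from 14 -> L from 74 -> L from 65 -> R from 22

In-order: [14, 22, 41, 65, 74]


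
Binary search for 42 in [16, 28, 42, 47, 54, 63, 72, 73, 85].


Step 1: lo=0, hi=8, mid=4, val=54
Step 2: lo=0, hi=3, mid=1, val=28
Step 3: lo=2, hi=3, mid=2, val=42

Found at index 2


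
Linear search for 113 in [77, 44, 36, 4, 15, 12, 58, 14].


i=0: 77!=113
i=1: 44!=113
i=2: 36!=113
i=3: 4!=113
i=4: 15!=113
i=5: 12!=113
i=6: 58!=113
i=7: 14!=113

Not found, 8 comps


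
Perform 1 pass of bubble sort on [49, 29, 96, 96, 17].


Initial: [49, 29, 96, 96, 17]
Pass 1: [29, 49, 96, 17, 96] (2 swaps)

After 1 pass: [29, 49, 96, 17, 96]


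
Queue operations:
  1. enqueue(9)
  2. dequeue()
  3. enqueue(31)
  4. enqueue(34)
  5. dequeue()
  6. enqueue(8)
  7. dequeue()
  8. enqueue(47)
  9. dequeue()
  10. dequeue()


enqueue(9) -> [9]
dequeue()->9, []
enqueue(31) -> [31]
enqueue(34) -> [31, 34]
dequeue()->31, [34]
enqueue(8) -> [34, 8]
dequeue()->34, [8]
enqueue(47) -> [8, 47]
dequeue()->8, [47]
dequeue()->47, []

Final queue: []


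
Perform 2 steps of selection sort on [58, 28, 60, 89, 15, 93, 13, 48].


Initial: [58, 28, 60, 89, 15, 93, 13, 48]
Step 1: min=13 at 6
  Swap: [13, 28, 60, 89, 15, 93, 58, 48]
Step 2: min=15 at 4
  Swap: [13, 15, 60, 89, 28, 93, 58, 48]

After 2 steps: [13, 15, 60, 89, 28, 93, 58, 48]


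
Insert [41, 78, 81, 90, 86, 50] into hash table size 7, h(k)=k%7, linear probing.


Insert 41: h=6 -> slot 6
Insert 78: h=1 -> slot 1
Insert 81: h=4 -> slot 4
Insert 90: h=6, 1 probes -> slot 0
Insert 86: h=2 -> slot 2
Insert 50: h=1, 2 probes -> slot 3

Table: [90, 78, 86, 50, 81, None, 41]


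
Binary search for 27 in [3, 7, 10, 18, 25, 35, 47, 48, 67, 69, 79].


Step 1: lo=0, hi=10, mid=5, val=35
Step 2: lo=0, hi=4, mid=2, val=10
Step 3: lo=3, hi=4, mid=3, val=18
Step 4: lo=4, hi=4, mid=4, val=25

Not found


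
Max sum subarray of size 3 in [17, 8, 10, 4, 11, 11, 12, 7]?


[0:3]: 35
[1:4]: 22
[2:5]: 25
[3:6]: 26
[4:7]: 34
[5:8]: 30

Max: 35 at [0:3]


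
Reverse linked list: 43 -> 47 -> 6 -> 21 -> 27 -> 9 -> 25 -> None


Step 1: curr=43, set curr.next=prev(None) | reversed so far: 43
Step 2: curr=47, set curr.next=prev(43) | reversed so far: 47 -> 43
Step 3: curr=6, set curr.next=prev(47) | reversed so far: 6 -> 47 -> 43
Step 4: curr=21, set curr.next=prev(6) | reversed so far: 21 -> 6 -> 47 -> 43
Step 5: curr=27, set curr.next=prev(21) | reversed so far: 27 -> 21 -> 6 -> 47 -> 43
Step 6: curr=9, set curr.next=prev(27) | reversed so far: 9 -> 27 -> 21 -> 6 -> 47 -> 43
Step 7: curr=25, set curr.next=prev(9) | reversed so far: 25 -> 9 -> 27 -> 21 -> 6 -> 47 -> 43

25 -> 9 -> 27 -> 21 -> 6 -> 47 -> 43 -> None


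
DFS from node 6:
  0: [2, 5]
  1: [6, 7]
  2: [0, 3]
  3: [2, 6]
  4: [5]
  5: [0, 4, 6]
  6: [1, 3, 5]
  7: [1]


Visit 6, push [5, 3, 1]
Visit 1, push [7]
Visit 7, push []
Visit 3, push [2]
Visit 2, push [0]
Visit 0, push [5]
Visit 5, push [4]
Visit 4, push []

DFS order: [6, 1, 7, 3, 2, 0, 5, 4]


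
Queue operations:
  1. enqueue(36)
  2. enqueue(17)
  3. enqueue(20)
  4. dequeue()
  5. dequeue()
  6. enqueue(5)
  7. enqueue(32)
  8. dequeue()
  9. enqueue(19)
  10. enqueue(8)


enqueue(36) -> [36]
enqueue(17) -> [36, 17]
enqueue(20) -> [36, 17, 20]
dequeue()->36, [17, 20]
dequeue()->17, [20]
enqueue(5) -> [20, 5]
enqueue(32) -> [20, 5, 32]
dequeue()->20, [5, 32]
enqueue(19) -> [5, 32, 19]
enqueue(8) -> [5, 32, 19, 8]

Final queue: [5, 32, 19, 8]


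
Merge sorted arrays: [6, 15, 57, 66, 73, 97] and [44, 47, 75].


Take 6 from A
Take 15 from A
Take 44 from B
Take 47 from B
Take 57 from A
Take 66 from A
Take 73 from A
Take 75 from B

Merged: [6, 15, 44, 47, 57, 66, 73, 75, 97]


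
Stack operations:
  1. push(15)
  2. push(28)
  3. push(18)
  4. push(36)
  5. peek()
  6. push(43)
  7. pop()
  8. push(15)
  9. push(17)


push(15) -> [15]
push(28) -> [15, 28]
push(18) -> [15, 28, 18]
push(36) -> [15, 28, 18, 36]
peek()->36
push(43) -> [15, 28, 18, 36, 43]
pop()->43, [15, 28, 18, 36]
push(15) -> [15, 28, 18, 36, 15]
push(17) -> [15, 28, 18, 36, 15, 17]

Final stack: [15, 28, 18, 36, 15, 17]


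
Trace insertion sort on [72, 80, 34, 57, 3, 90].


Initial: [72, 80, 34, 57, 3, 90]
Insert 80: [72, 80, 34, 57, 3, 90]
Insert 34: [34, 72, 80, 57, 3, 90]
Insert 57: [34, 57, 72, 80, 3, 90]
Insert 3: [3, 34, 57, 72, 80, 90]
Insert 90: [3, 34, 57, 72, 80, 90]

Sorted: [3, 34, 57, 72, 80, 90]


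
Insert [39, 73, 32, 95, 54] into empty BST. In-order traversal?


Insert 39: root
Insert 73: R from 39
Insert 32: L from 39
Insert 95: R from 39 -> R from 73
Insert 54: R from 39 -> L from 73

In-order: [32, 39, 54, 73, 95]


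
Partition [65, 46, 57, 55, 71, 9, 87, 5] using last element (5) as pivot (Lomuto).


Pivot: 5
Place pivot at 0: [5, 46, 57, 55, 71, 9, 87, 65]

Partitioned: [5, 46, 57, 55, 71, 9, 87, 65]


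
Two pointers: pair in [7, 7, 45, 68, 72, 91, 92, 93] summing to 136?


lo=0(7)+hi=7(93)=100
lo=1(7)+hi=7(93)=100
lo=2(45)+hi=7(93)=138
lo=2(45)+hi=6(92)=137
lo=2(45)+hi=5(91)=136

Yes: 45+91=136


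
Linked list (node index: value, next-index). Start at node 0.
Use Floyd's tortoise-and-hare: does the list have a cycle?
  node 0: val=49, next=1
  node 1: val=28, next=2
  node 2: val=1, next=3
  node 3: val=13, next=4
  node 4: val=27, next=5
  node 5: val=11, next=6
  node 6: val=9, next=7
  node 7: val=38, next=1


Floyd's tortoise (slow, +1) and hare (fast, +2):
  init: slow=0, fast=0
  step 1: slow=1, fast=2
  step 2: slow=2, fast=4
  step 3: slow=3, fast=6
  step 4: slow=4, fast=1
  step 5: slow=5, fast=3
  step 6: slow=6, fast=5
  step 7: slow=7, fast=7
  slow == fast at node 7: cycle detected

Cycle: yes


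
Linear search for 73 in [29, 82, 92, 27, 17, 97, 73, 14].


i=0: 29!=73
i=1: 82!=73
i=2: 92!=73
i=3: 27!=73
i=4: 17!=73
i=5: 97!=73
i=6: 73==73 found!

Found at 6, 7 comps


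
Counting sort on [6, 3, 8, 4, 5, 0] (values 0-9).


Input: [6, 3, 8, 4, 5, 0]
Counts: [1, 0, 0, 1, 1, 1, 1, 0, 1, 0]

Sorted: [0, 3, 4, 5, 6, 8]


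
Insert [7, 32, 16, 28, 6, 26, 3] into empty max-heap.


Insert 7: [7]
Insert 32: [32, 7]
Insert 16: [32, 7, 16]
Insert 28: [32, 28, 16, 7]
Insert 6: [32, 28, 16, 7, 6]
Insert 26: [32, 28, 26, 7, 6, 16]
Insert 3: [32, 28, 26, 7, 6, 16, 3]

Final heap: [32, 28, 26, 7, 6, 16, 3]


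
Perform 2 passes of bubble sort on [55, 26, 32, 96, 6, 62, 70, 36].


Initial: [55, 26, 32, 96, 6, 62, 70, 36]
Pass 1: [26, 32, 55, 6, 62, 70, 36, 96] (6 swaps)
Pass 2: [26, 32, 6, 55, 62, 36, 70, 96] (2 swaps)

After 2 passes: [26, 32, 6, 55, 62, 36, 70, 96]


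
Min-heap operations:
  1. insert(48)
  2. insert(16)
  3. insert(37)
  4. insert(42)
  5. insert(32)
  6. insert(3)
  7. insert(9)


insert(48) -> [48]
insert(16) -> [16, 48]
insert(37) -> [16, 48, 37]
insert(42) -> [16, 42, 37, 48]
insert(32) -> [16, 32, 37, 48, 42]
insert(3) -> [3, 32, 16, 48, 42, 37]
insert(9) -> [3, 32, 9, 48, 42, 37, 16]

Final heap: [3, 32, 9, 48, 42, 37, 16]


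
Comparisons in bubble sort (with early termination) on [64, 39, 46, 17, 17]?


Algorithm: bubble sort (with early termination)
Input: [64, 39, 46, 17, 17]
Sorted: [17, 17, 39, 46, 64]

10


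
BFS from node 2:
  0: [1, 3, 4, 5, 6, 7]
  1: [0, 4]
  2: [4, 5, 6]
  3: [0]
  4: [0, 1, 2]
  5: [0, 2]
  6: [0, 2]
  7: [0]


Visit 2, enqueue [4, 5, 6]
Visit 4, enqueue [0, 1]
Visit 5, enqueue []
Visit 6, enqueue []
Visit 0, enqueue [3, 7]
Visit 1, enqueue []
Visit 3, enqueue []
Visit 7, enqueue []

BFS order: [2, 4, 5, 6, 0, 1, 3, 7]


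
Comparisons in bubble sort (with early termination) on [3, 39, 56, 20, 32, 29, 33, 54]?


Algorithm: bubble sort (with early termination)
Input: [3, 39, 56, 20, 32, 29, 33, 54]
Sorted: [3, 20, 29, 32, 33, 39, 54, 56]

22


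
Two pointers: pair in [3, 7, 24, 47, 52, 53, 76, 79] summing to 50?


lo=0(3)+hi=7(79)=82
lo=0(3)+hi=6(76)=79
lo=0(3)+hi=5(53)=56
lo=0(3)+hi=4(52)=55
lo=0(3)+hi=3(47)=50

Yes: 3+47=50


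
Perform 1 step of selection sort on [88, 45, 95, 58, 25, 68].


Initial: [88, 45, 95, 58, 25, 68]
Step 1: min=25 at 4
  Swap: [25, 45, 95, 58, 88, 68]

After 1 step: [25, 45, 95, 58, 88, 68]


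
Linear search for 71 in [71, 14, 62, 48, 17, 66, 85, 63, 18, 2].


i=0: 71==71 found!

Found at 0, 1 comps


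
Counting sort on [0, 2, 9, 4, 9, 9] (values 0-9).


Input: [0, 2, 9, 4, 9, 9]
Counts: [1, 0, 1, 0, 1, 0, 0, 0, 0, 3]

Sorted: [0, 2, 4, 9, 9, 9]


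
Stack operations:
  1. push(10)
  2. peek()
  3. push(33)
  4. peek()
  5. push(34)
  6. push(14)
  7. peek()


push(10) -> [10]
peek()->10
push(33) -> [10, 33]
peek()->33
push(34) -> [10, 33, 34]
push(14) -> [10, 33, 34, 14]
peek()->14

Final stack: [10, 33, 34, 14]


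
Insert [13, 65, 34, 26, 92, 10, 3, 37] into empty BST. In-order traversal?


Insert 13: root
Insert 65: R from 13
Insert 34: R from 13 -> L from 65
Insert 26: R from 13 -> L from 65 -> L from 34
Insert 92: R from 13 -> R from 65
Insert 10: L from 13
Insert 3: L from 13 -> L from 10
Insert 37: R from 13 -> L from 65 -> R from 34

In-order: [3, 10, 13, 26, 34, 37, 65, 92]


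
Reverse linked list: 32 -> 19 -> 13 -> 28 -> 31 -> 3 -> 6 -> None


Step 1: curr=32, set curr.next=prev(None) | reversed so far: 32
Step 2: curr=19, set curr.next=prev(32) | reversed so far: 19 -> 32
Step 3: curr=13, set curr.next=prev(19) | reversed so far: 13 -> 19 -> 32
Step 4: curr=28, set curr.next=prev(13) | reversed so far: 28 -> 13 -> 19 -> 32
Step 5: curr=31, set curr.next=prev(28) | reversed so far: 31 -> 28 -> 13 -> 19 -> 32
Step 6: curr=3, set curr.next=prev(31) | reversed so far: 3 -> 31 -> 28 -> 13 -> 19 -> 32
Step 7: curr=6, set curr.next=prev(3) | reversed so far: 6 -> 3 -> 31 -> 28 -> 13 -> 19 -> 32

6 -> 3 -> 31 -> 28 -> 13 -> 19 -> 32 -> None


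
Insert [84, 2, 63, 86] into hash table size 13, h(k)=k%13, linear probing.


Insert 84: h=6 -> slot 6
Insert 2: h=2 -> slot 2
Insert 63: h=11 -> slot 11
Insert 86: h=8 -> slot 8

Table: [None, None, 2, None, None, None, 84, None, 86, None, None, 63, None]


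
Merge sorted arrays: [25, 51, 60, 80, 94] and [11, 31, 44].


Take 11 from B
Take 25 from A
Take 31 from B
Take 44 from B

Merged: [11, 25, 31, 44, 51, 60, 80, 94]


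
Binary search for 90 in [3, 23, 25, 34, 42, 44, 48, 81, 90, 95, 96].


Step 1: lo=0, hi=10, mid=5, val=44
Step 2: lo=6, hi=10, mid=8, val=90

Found at index 8


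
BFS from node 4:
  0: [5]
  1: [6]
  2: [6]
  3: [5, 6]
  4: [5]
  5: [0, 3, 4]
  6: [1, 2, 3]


Visit 4, enqueue [5]
Visit 5, enqueue [0, 3]
Visit 0, enqueue []
Visit 3, enqueue [6]
Visit 6, enqueue [1, 2]
Visit 1, enqueue []
Visit 2, enqueue []

BFS order: [4, 5, 0, 3, 6, 1, 2]


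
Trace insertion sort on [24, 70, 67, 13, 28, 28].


Initial: [24, 70, 67, 13, 28, 28]
Insert 70: [24, 70, 67, 13, 28, 28]
Insert 67: [24, 67, 70, 13, 28, 28]
Insert 13: [13, 24, 67, 70, 28, 28]
Insert 28: [13, 24, 28, 67, 70, 28]
Insert 28: [13, 24, 28, 28, 67, 70]

Sorted: [13, 24, 28, 28, 67, 70]


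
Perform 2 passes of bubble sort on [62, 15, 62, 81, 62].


Initial: [62, 15, 62, 81, 62]
Pass 1: [15, 62, 62, 62, 81] (2 swaps)
Pass 2: [15, 62, 62, 62, 81] (0 swaps)

After 2 passes: [15, 62, 62, 62, 81]


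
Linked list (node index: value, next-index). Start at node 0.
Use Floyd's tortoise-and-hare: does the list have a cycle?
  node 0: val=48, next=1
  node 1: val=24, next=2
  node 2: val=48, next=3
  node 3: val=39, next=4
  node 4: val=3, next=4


Floyd's tortoise (slow, +1) and hare (fast, +2):
  init: slow=0, fast=0
  step 1: slow=1, fast=2
  step 2: slow=2, fast=4
  step 3: slow=3, fast=4
  step 4: slow=4, fast=4
  slow == fast at node 4: cycle detected

Cycle: yes


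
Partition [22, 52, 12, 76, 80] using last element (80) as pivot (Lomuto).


Pivot: 80
  22 <= 80: advance i (no swap)
  52 <= 80: advance i (no swap)
  12 <= 80: advance i (no swap)
  76 <= 80: advance i (no swap)
Place pivot at 4: [22, 52, 12, 76, 80]

Partitioned: [22, 52, 12, 76, 80]


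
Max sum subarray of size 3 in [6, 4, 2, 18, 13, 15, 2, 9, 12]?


[0:3]: 12
[1:4]: 24
[2:5]: 33
[3:6]: 46
[4:7]: 30
[5:8]: 26
[6:9]: 23

Max: 46 at [3:6]


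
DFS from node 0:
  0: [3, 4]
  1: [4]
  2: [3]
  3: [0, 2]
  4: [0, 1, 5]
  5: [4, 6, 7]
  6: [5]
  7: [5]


Visit 0, push [4, 3]
Visit 3, push [2]
Visit 2, push []
Visit 4, push [5, 1]
Visit 1, push []
Visit 5, push [7, 6]
Visit 6, push []
Visit 7, push []

DFS order: [0, 3, 2, 4, 1, 5, 6, 7]


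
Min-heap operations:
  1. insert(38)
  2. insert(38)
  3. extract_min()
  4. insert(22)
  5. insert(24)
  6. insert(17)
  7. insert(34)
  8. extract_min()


insert(38) -> [38]
insert(38) -> [38, 38]
extract_min()->38, [38]
insert(22) -> [22, 38]
insert(24) -> [22, 38, 24]
insert(17) -> [17, 22, 24, 38]
insert(34) -> [17, 22, 24, 38, 34]
extract_min()->17, [22, 34, 24, 38]

Final heap: [22, 34, 24, 38]


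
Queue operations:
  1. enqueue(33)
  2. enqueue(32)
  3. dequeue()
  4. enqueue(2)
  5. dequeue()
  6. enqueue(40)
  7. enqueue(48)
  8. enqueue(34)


enqueue(33) -> [33]
enqueue(32) -> [33, 32]
dequeue()->33, [32]
enqueue(2) -> [32, 2]
dequeue()->32, [2]
enqueue(40) -> [2, 40]
enqueue(48) -> [2, 40, 48]
enqueue(34) -> [2, 40, 48, 34]

Final queue: [2, 40, 48, 34]


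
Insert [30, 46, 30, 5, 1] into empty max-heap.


Insert 30: [30]
Insert 46: [46, 30]
Insert 30: [46, 30, 30]
Insert 5: [46, 30, 30, 5]
Insert 1: [46, 30, 30, 5, 1]

Final heap: [46, 30, 30, 5, 1]


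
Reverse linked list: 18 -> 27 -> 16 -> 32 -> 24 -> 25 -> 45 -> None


Step 1: curr=18, set curr.next=prev(None) | reversed so far: 18
Step 2: curr=27, set curr.next=prev(18) | reversed so far: 27 -> 18
Step 3: curr=16, set curr.next=prev(27) | reversed so far: 16 -> 27 -> 18
Step 4: curr=32, set curr.next=prev(16) | reversed so far: 32 -> 16 -> 27 -> 18
Step 5: curr=24, set curr.next=prev(32) | reversed so far: 24 -> 32 -> 16 -> 27 -> 18
Step 6: curr=25, set curr.next=prev(24) | reversed so far: 25 -> 24 -> 32 -> 16 -> 27 -> 18
Step 7: curr=45, set curr.next=prev(25) | reversed so far: 45 -> 25 -> 24 -> 32 -> 16 -> 27 -> 18

45 -> 25 -> 24 -> 32 -> 16 -> 27 -> 18 -> None


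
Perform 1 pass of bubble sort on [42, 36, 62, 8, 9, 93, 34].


Initial: [42, 36, 62, 8, 9, 93, 34]
Pass 1: [36, 42, 8, 9, 62, 34, 93] (4 swaps)

After 1 pass: [36, 42, 8, 9, 62, 34, 93]


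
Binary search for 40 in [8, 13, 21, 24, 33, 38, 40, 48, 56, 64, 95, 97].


Step 1: lo=0, hi=11, mid=5, val=38
Step 2: lo=6, hi=11, mid=8, val=56
Step 3: lo=6, hi=7, mid=6, val=40

Found at index 6


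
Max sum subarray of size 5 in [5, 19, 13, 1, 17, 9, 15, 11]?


[0:5]: 55
[1:6]: 59
[2:7]: 55
[3:8]: 53

Max: 59 at [1:6]


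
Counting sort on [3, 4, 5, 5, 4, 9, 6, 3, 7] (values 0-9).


Input: [3, 4, 5, 5, 4, 9, 6, 3, 7]
Counts: [0, 0, 0, 2, 2, 2, 1, 1, 0, 1]

Sorted: [3, 3, 4, 4, 5, 5, 6, 7, 9]


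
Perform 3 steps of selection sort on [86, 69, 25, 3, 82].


Initial: [86, 69, 25, 3, 82]
Step 1: min=3 at 3
  Swap: [3, 69, 25, 86, 82]
Step 2: min=25 at 2
  Swap: [3, 25, 69, 86, 82]
Step 3: min=69 at 2
  Swap: [3, 25, 69, 86, 82]

After 3 steps: [3, 25, 69, 86, 82]


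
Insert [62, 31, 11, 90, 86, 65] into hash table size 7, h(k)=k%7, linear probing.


Insert 62: h=6 -> slot 6
Insert 31: h=3 -> slot 3
Insert 11: h=4 -> slot 4
Insert 90: h=6, 1 probes -> slot 0
Insert 86: h=2 -> slot 2
Insert 65: h=2, 3 probes -> slot 5

Table: [90, None, 86, 31, 11, 65, 62]


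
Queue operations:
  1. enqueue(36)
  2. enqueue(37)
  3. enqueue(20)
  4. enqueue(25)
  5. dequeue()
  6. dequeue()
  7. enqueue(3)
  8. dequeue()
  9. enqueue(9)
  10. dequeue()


enqueue(36) -> [36]
enqueue(37) -> [36, 37]
enqueue(20) -> [36, 37, 20]
enqueue(25) -> [36, 37, 20, 25]
dequeue()->36, [37, 20, 25]
dequeue()->37, [20, 25]
enqueue(3) -> [20, 25, 3]
dequeue()->20, [25, 3]
enqueue(9) -> [25, 3, 9]
dequeue()->25, [3, 9]

Final queue: [3, 9]


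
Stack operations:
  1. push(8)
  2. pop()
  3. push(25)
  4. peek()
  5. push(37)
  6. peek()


push(8) -> [8]
pop()->8, []
push(25) -> [25]
peek()->25
push(37) -> [25, 37]
peek()->37

Final stack: [25, 37]


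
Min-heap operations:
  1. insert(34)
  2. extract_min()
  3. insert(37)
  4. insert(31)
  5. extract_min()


insert(34) -> [34]
extract_min()->34, []
insert(37) -> [37]
insert(31) -> [31, 37]
extract_min()->31, [37]

Final heap: [37]


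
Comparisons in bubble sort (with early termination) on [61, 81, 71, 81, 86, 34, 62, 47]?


Algorithm: bubble sort (with early termination)
Input: [61, 81, 71, 81, 86, 34, 62, 47]
Sorted: [34, 47, 61, 62, 71, 81, 81, 86]

28


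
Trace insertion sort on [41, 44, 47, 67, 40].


Initial: [41, 44, 47, 67, 40]
Insert 44: [41, 44, 47, 67, 40]
Insert 47: [41, 44, 47, 67, 40]
Insert 67: [41, 44, 47, 67, 40]
Insert 40: [40, 41, 44, 47, 67]

Sorted: [40, 41, 44, 47, 67]


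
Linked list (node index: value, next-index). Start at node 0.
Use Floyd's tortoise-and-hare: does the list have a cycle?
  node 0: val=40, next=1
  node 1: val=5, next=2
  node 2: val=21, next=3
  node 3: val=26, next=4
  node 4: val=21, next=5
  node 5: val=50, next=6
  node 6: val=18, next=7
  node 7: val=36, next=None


Floyd's tortoise (slow, +1) and hare (fast, +2):
  init: slow=0, fast=0
  step 1: slow=1, fast=2
  step 2: slow=2, fast=4
  step 3: slow=3, fast=6
  step 4: fast 6->7->None, no cycle

Cycle: no


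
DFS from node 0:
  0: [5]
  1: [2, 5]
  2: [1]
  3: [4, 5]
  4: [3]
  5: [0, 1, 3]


Visit 0, push [5]
Visit 5, push [3, 1]
Visit 1, push [2]
Visit 2, push []
Visit 3, push [4]
Visit 4, push []

DFS order: [0, 5, 1, 2, 3, 4]


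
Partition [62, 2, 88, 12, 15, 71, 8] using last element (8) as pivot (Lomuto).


Pivot: 8
  2 <= 8: swap -> [2, 62, 88, 12, 15, 71, 8]
Place pivot at 1: [2, 8, 88, 12, 15, 71, 62]

Partitioned: [2, 8, 88, 12, 15, 71, 62]


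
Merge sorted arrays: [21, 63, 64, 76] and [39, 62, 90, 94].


Take 21 from A
Take 39 from B
Take 62 from B
Take 63 from A
Take 64 from A
Take 76 from A

Merged: [21, 39, 62, 63, 64, 76, 90, 94]


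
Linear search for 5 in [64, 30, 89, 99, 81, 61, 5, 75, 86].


i=0: 64!=5
i=1: 30!=5
i=2: 89!=5
i=3: 99!=5
i=4: 81!=5
i=5: 61!=5
i=6: 5==5 found!

Found at 6, 7 comps


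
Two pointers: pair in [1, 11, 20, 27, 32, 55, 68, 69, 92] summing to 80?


lo=0(1)+hi=8(92)=93
lo=0(1)+hi=7(69)=70
lo=1(11)+hi=7(69)=80

Yes: 11+69=80


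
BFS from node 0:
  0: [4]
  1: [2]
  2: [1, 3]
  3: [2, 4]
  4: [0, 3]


Visit 0, enqueue [4]
Visit 4, enqueue [3]
Visit 3, enqueue [2]
Visit 2, enqueue [1]
Visit 1, enqueue []

BFS order: [0, 4, 3, 2, 1]


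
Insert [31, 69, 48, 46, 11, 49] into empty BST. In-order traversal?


Insert 31: root
Insert 69: R from 31
Insert 48: R from 31 -> L from 69
Insert 46: R from 31 -> L from 69 -> L from 48
Insert 11: L from 31
Insert 49: R from 31 -> L from 69 -> R from 48

In-order: [11, 31, 46, 48, 49, 69]


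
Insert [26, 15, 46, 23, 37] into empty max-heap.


Insert 26: [26]
Insert 15: [26, 15]
Insert 46: [46, 15, 26]
Insert 23: [46, 23, 26, 15]
Insert 37: [46, 37, 26, 15, 23]

Final heap: [46, 37, 26, 15, 23]


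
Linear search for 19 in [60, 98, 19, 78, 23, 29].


i=0: 60!=19
i=1: 98!=19
i=2: 19==19 found!

Found at 2, 3 comps


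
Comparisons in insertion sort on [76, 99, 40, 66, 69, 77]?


Algorithm: insertion sort
Input: [76, 99, 40, 66, 69, 77]
Sorted: [40, 66, 69, 76, 77, 99]

11


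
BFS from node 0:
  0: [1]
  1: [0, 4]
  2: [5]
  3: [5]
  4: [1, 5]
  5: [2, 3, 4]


Visit 0, enqueue [1]
Visit 1, enqueue [4]
Visit 4, enqueue [5]
Visit 5, enqueue [2, 3]
Visit 2, enqueue []
Visit 3, enqueue []

BFS order: [0, 1, 4, 5, 2, 3]


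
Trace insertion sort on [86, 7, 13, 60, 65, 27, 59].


Initial: [86, 7, 13, 60, 65, 27, 59]
Insert 7: [7, 86, 13, 60, 65, 27, 59]
Insert 13: [7, 13, 86, 60, 65, 27, 59]
Insert 60: [7, 13, 60, 86, 65, 27, 59]
Insert 65: [7, 13, 60, 65, 86, 27, 59]
Insert 27: [7, 13, 27, 60, 65, 86, 59]
Insert 59: [7, 13, 27, 59, 60, 65, 86]

Sorted: [7, 13, 27, 59, 60, 65, 86]


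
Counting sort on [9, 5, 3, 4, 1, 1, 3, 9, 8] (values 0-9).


Input: [9, 5, 3, 4, 1, 1, 3, 9, 8]
Counts: [0, 2, 0, 2, 1, 1, 0, 0, 1, 2]

Sorted: [1, 1, 3, 3, 4, 5, 8, 9, 9]


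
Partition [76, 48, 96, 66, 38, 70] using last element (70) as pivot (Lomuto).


Pivot: 70
  48 <= 70: swap -> [48, 76, 96, 66, 38, 70]
  66 <= 70: swap -> [48, 66, 96, 76, 38, 70]
  38 <= 70: swap -> [48, 66, 38, 76, 96, 70]
Place pivot at 3: [48, 66, 38, 70, 96, 76]

Partitioned: [48, 66, 38, 70, 96, 76]


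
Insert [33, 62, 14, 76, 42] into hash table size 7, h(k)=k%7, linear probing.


Insert 33: h=5 -> slot 5
Insert 62: h=6 -> slot 6
Insert 14: h=0 -> slot 0
Insert 76: h=6, 2 probes -> slot 1
Insert 42: h=0, 2 probes -> slot 2

Table: [14, 76, 42, None, None, 33, 62]


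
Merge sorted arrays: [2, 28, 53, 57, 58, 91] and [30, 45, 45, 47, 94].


Take 2 from A
Take 28 from A
Take 30 from B
Take 45 from B
Take 45 from B
Take 47 from B
Take 53 from A
Take 57 from A
Take 58 from A
Take 91 from A

Merged: [2, 28, 30, 45, 45, 47, 53, 57, 58, 91, 94]


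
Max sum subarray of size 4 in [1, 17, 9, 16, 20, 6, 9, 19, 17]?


[0:4]: 43
[1:5]: 62
[2:6]: 51
[3:7]: 51
[4:8]: 54
[5:9]: 51

Max: 62 at [1:5]


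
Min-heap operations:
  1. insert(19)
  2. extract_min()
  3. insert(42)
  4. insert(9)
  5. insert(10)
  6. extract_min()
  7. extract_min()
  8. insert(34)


insert(19) -> [19]
extract_min()->19, []
insert(42) -> [42]
insert(9) -> [9, 42]
insert(10) -> [9, 42, 10]
extract_min()->9, [10, 42]
extract_min()->10, [42]
insert(34) -> [34, 42]

Final heap: [34, 42]


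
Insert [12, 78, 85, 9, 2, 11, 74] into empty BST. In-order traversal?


Insert 12: root
Insert 78: R from 12
Insert 85: R from 12 -> R from 78
Insert 9: L from 12
Insert 2: L from 12 -> L from 9
Insert 11: L from 12 -> R from 9
Insert 74: R from 12 -> L from 78

In-order: [2, 9, 11, 12, 74, 78, 85]


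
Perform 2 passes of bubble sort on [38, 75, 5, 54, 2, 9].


Initial: [38, 75, 5, 54, 2, 9]
Pass 1: [38, 5, 54, 2, 9, 75] (4 swaps)
Pass 2: [5, 38, 2, 9, 54, 75] (3 swaps)

After 2 passes: [5, 38, 2, 9, 54, 75]


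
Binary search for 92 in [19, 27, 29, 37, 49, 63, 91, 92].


Step 1: lo=0, hi=7, mid=3, val=37
Step 2: lo=4, hi=7, mid=5, val=63
Step 3: lo=6, hi=7, mid=6, val=91
Step 4: lo=7, hi=7, mid=7, val=92

Found at index 7


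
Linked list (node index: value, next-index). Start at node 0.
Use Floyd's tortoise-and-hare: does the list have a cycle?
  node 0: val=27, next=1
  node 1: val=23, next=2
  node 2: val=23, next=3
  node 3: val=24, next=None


Floyd's tortoise (slow, +1) and hare (fast, +2):
  init: slow=0, fast=0
  step 1: slow=1, fast=2
  step 2: fast 2->3->None, no cycle

Cycle: no


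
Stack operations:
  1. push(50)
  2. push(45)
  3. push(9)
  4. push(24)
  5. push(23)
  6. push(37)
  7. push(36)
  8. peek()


push(50) -> [50]
push(45) -> [50, 45]
push(9) -> [50, 45, 9]
push(24) -> [50, 45, 9, 24]
push(23) -> [50, 45, 9, 24, 23]
push(37) -> [50, 45, 9, 24, 23, 37]
push(36) -> [50, 45, 9, 24, 23, 37, 36]
peek()->36

Final stack: [50, 45, 9, 24, 23, 37, 36]


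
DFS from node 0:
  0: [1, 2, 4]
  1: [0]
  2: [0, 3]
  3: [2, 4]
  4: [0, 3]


Visit 0, push [4, 2, 1]
Visit 1, push []
Visit 2, push [3]
Visit 3, push [4]
Visit 4, push []

DFS order: [0, 1, 2, 3, 4]


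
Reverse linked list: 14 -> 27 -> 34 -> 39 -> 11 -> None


Step 1: curr=14, set curr.next=prev(None) | reversed so far: 14
Step 2: curr=27, set curr.next=prev(14) | reversed so far: 27 -> 14
Step 3: curr=34, set curr.next=prev(27) | reversed so far: 34 -> 27 -> 14
Step 4: curr=39, set curr.next=prev(34) | reversed so far: 39 -> 34 -> 27 -> 14
Step 5: curr=11, set curr.next=prev(39) | reversed so far: 11 -> 39 -> 34 -> 27 -> 14

11 -> 39 -> 34 -> 27 -> 14 -> None


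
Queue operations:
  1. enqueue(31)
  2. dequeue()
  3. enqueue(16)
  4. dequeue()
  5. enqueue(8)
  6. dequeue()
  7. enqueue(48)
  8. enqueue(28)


enqueue(31) -> [31]
dequeue()->31, []
enqueue(16) -> [16]
dequeue()->16, []
enqueue(8) -> [8]
dequeue()->8, []
enqueue(48) -> [48]
enqueue(28) -> [48, 28]

Final queue: [48, 28]


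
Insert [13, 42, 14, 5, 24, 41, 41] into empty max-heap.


Insert 13: [13]
Insert 42: [42, 13]
Insert 14: [42, 13, 14]
Insert 5: [42, 13, 14, 5]
Insert 24: [42, 24, 14, 5, 13]
Insert 41: [42, 24, 41, 5, 13, 14]
Insert 41: [42, 24, 41, 5, 13, 14, 41]

Final heap: [42, 24, 41, 5, 13, 14, 41]


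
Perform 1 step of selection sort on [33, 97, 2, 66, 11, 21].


Initial: [33, 97, 2, 66, 11, 21]
Step 1: min=2 at 2
  Swap: [2, 97, 33, 66, 11, 21]

After 1 step: [2, 97, 33, 66, 11, 21]


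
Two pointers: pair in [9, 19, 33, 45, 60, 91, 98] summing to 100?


lo=0(9)+hi=6(98)=107
lo=0(9)+hi=5(91)=100

Yes: 9+91=100


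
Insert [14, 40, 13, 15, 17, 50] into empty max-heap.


Insert 14: [14]
Insert 40: [40, 14]
Insert 13: [40, 14, 13]
Insert 15: [40, 15, 13, 14]
Insert 17: [40, 17, 13, 14, 15]
Insert 50: [50, 17, 40, 14, 15, 13]

Final heap: [50, 17, 40, 14, 15, 13]


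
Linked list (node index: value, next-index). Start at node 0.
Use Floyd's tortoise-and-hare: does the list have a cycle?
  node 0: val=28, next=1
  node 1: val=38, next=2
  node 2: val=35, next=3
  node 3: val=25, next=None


Floyd's tortoise (slow, +1) and hare (fast, +2):
  init: slow=0, fast=0
  step 1: slow=1, fast=2
  step 2: fast 2->3->None, no cycle

Cycle: no


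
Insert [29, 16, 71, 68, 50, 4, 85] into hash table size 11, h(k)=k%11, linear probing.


Insert 29: h=7 -> slot 7
Insert 16: h=5 -> slot 5
Insert 71: h=5, 1 probes -> slot 6
Insert 68: h=2 -> slot 2
Insert 50: h=6, 2 probes -> slot 8
Insert 4: h=4 -> slot 4
Insert 85: h=8, 1 probes -> slot 9

Table: [None, None, 68, None, 4, 16, 71, 29, 50, 85, None]


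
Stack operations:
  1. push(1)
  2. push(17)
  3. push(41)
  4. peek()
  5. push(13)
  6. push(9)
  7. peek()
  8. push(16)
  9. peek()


push(1) -> [1]
push(17) -> [1, 17]
push(41) -> [1, 17, 41]
peek()->41
push(13) -> [1, 17, 41, 13]
push(9) -> [1, 17, 41, 13, 9]
peek()->9
push(16) -> [1, 17, 41, 13, 9, 16]
peek()->16

Final stack: [1, 17, 41, 13, 9, 16]


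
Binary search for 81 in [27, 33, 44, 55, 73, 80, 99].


Step 1: lo=0, hi=6, mid=3, val=55
Step 2: lo=4, hi=6, mid=5, val=80
Step 3: lo=6, hi=6, mid=6, val=99

Not found


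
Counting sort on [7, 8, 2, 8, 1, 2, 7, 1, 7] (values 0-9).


Input: [7, 8, 2, 8, 1, 2, 7, 1, 7]
Counts: [0, 2, 2, 0, 0, 0, 0, 3, 2, 0]

Sorted: [1, 1, 2, 2, 7, 7, 7, 8, 8]


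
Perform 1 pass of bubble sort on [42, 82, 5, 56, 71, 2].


Initial: [42, 82, 5, 56, 71, 2]
Pass 1: [42, 5, 56, 71, 2, 82] (4 swaps)

After 1 pass: [42, 5, 56, 71, 2, 82]


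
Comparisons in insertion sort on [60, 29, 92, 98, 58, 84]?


Algorithm: insertion sort
Input: [60, 29, 92, 98, 58, 84]
Sorted: [29, 58, 60, 84, 92, 98]

10


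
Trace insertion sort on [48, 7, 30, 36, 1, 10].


Initial: [48, 7, 30, 36, 1, 10]
Insert 7: [7, 48, 30, 36, 1, 10]
Insert 30: [7, 30, 48, 36, 1, 10]
Insert 36: [7, 30, 36, 48, 1, 10]
Insert 1: [1, 7, 30, 36, 48, 10]
Insert 10: [1, 7, 10, 30, 36, 48]

Sorted: [1, 7, 10, 30, 36, 48]


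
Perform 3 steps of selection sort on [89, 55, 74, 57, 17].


Initial: [89, 55, 74, 57, 17]
Step 1: min=17 at 4
  Swap: [17, 55, 74, 57, 89]
Step 2: min=55 at 1
  Swap: [17, 55, 74, 57, 89]
Step 3: min=57 at 3
  Swap: [17, 55, 57, 74, 89]

After 3 steps: [17, 55, 57, 74, 89]


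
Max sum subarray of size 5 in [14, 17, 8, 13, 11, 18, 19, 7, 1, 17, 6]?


[0:5]: 63
[1:6]: 67
[2:7]: 69
[3:8]: 68
[4:9]: 56
[5:10]: 62
[6:11]: 50

Max: 69 at [2:7]


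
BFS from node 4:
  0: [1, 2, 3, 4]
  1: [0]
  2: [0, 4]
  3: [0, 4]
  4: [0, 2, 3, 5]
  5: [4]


Visit 4, enqueue [0, 2, 3, 5]
Visit 0, enqueue [1]
Visit 2, enqueue []
Visit 3, enqueue []
Visit 5, enqueue []
Visit 1, enqueue []

BFS order: [4, 0, 2, 3, 5, 1]


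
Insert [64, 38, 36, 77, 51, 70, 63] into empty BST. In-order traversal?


Insert 64: root
Insert 38: L from 64
Insert 36: L from 64 -> L from 38
Insert 77: R from 64
Insert 51: L from 64 -> R from 38
Insert 70: R from 64 -> L from 77
Insert 63: L from 64 -> R from 38 -> R from 51

In-order: [36, 38, 51, 63, 64, 70, 77]


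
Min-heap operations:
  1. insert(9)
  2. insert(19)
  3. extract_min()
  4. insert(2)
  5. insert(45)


insert(9) -> [9]
insert(19) -> [9, 19]
extract_min()->9, [19]
insert(2) -> [2, 19]
insert(45) -> [2, 19, 45]

Final heap: [2, 19, 45]


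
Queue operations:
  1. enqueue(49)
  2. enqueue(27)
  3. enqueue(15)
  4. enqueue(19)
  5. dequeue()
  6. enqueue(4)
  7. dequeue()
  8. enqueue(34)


enqueue(49) -> [49]
enqueue(27) -> [49, 27]
enqueue(15) -> [49, 27, 15]
enqueue(19) -> [49, 27, 15, 19]
dequeue()->49, [27, 15, 19]
enqueue(4) -> [27, 15, 19, 4]
dequeue()->27, [15, 19, 4]
enqueue(34) -> [15, 19, 4, 34]

Final queue: [15, 19, 4, 34]


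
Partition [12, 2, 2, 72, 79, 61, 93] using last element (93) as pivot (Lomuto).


Pivot: 93
  12 <= 93: advance i (no swap)
  2 <= 93: advance i (no swap)
  2 <= 93: advance i (no swap)
  72 <= 93: advance i (no swap)
  79 <= 93: advance i (no swap)
  61 <= 93: advance i (no swap)
Place pivot at 6: [12, 2, 2, 72, 79, 61, 93]

Partitioned: [12, 2, 2, 72, 79, 61, 93]
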